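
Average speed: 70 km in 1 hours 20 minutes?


Distance: 70 km
Time: 1h 20m = 80 min = 80/60 = 4/3 hours
Speed = 70 ÷ (4/3) = 70 × 3 / 4 = 210/4 = 52.5 km/h

52.5 km/h


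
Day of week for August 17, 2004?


Zeller's congruence:
q=17, m=8, k=4, j=20
h = (17 + ⌊13×9/5⌋ + 4 + ⌊4/4⌋ + ⌊20/4⌋ - 2×20) mod 7
= (17 + 23 + 4 + 1 + 5 - 40) mod 7
= 10 mod 7 = 3
h=3 → Tuesday

Tuesday


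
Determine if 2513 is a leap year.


Rules: divisible by 4 AND (not by 100 OR by 400)
2513 ÷ 4 = 628 remainder 1 → not divisible by 4
Not divisible by 4 → not a leap year

No


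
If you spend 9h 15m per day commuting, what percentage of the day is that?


38.5%

Time: 555 minutes
Day: 1440 minutes
Percentage = (555/1440) × 100 ≈ 38.5%


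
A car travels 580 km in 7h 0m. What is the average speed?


Distance: 580 km
Time: 7 hours
Speed = 580 / 7 ≈ 82.9 km/h

82.9 km/h


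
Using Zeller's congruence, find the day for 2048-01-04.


Saturday

Zeller's congruence:
q=4, m=13, k=47, j=20
h = (4 + ⌊13×14/5⌋ + 47 + ⌊47/4⌋ + ⌊20/4⌋ - 2×20) mod 7
= (4 + 36 + 47 + 11 + 5 - 40) mod 7
= 63 mod 7 = 0
h=0 → Saturday


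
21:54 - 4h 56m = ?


Start: 1314 minutes from midnight
Subtract: 296 minutes
Remaining: 1314 - 296 = 1018
Hours: 16, Minutes: 58

16:58


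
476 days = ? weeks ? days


68 weeks 0 days

Weeks: 476 ÷ 7 = 68 remainder 0


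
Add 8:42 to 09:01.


Start: 541 minutes from midnight
Add: 522 minutes
Total: 1063 minutes
Hours: 1063 ÷ 60 = 17 remainder 43

17:43


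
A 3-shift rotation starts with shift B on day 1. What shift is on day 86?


Shifts: A, B, C
Start: B (index 1)
Day 86: (1 + 86 - 1) mod 3
= 86 mod 3
= 2
Index 2 → shift C

Shift C


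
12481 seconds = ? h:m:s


Hours: 12481 ÷ 3600 = 3 remainder 1681
Minutes: 1681 ÷ 60 = 28 remainder 1
Seconds: 1

3h 28m 1s


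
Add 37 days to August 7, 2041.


Start: August 7, 2041
Add 37 days
August 7 → September 1: 31 - 7 + 1 = 25 days (37 - 25 = 12 left)
September 1 + 12 = September 13, 2041

September 13, 2041


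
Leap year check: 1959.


Rules: divisible by 4 AND (not by 100 OR by 400)
1959 ÷ 4 = 489 remainder 3 → not divisible by 4
Not divisible by 4 → not a leap year

No


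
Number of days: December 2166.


31 days

Month: December (month 12)
December has 31 days


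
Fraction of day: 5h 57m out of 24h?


0.2479 (24.79%)

Total minutes: 5×60 + 57 = 357
Day = 24×60 = 1440 minutes
Fraction = 357/1440 ≈ 0.2479
As a percentage: 357/1440 × 100 ≈ 24.79%


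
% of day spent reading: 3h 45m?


Time: 225 minutes
Day: 1440 minutes
Percentage = (225/1440) × 100 ≈ 15.6%

15.6%


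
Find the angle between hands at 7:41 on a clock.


Hour hand = 7×30 + 41×0.5 = 230.5°
Minute hand = 41×6 = 246°
Difference = |230.5 - 246| = 15.5°

15.5°


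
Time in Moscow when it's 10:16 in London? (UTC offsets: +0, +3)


13:16

Time difference = UTC+3 - UTC+0 = +3 hours
New hour = (10 + 3) mod 24
= 13 mod 24 = 13
Minutes unchanged → 13:16


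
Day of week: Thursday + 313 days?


Start: Thursday (index 3)
(3 + 313) mod 7
= 316 mod 7
= 1
Index 1 → Tuesday

Tuesday


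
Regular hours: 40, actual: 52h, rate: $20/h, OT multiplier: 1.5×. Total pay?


$1160.00

Regular: 40h × $20 = $800.00
Overtime: 52 - 40 = 12h
OT pay: 12h × $20 × 1.5 = $360.00
Total = $800.00 + $360.00 = $1160.00


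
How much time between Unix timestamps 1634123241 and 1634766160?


Difference = 1634766160 - 1634123241 = 642919 seconds
In hours: 642919 / 3600 ≈ 178.6
In days: 642919 / 86400 ≈ 7.44

642919 seconds (178.6 hours / 7.44 days)


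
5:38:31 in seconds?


Hours: 5 × 3600 = 18000
Minutes: 38 × 60 = 2280
Seconds: 31
Total = 18000 + 2280 + 31 = 20311

20311 seconds


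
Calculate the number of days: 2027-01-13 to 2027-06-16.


From January 13, 2027 to June 16, 2027
Rest of January 2027: 31 - 13 = 18
Full months: February 2027 28, March 31, April 30, May 31
Days into June 2027: 16
Total = 18 + 28 + 31 + 30 + 31 + 16 = 154 days

154 days


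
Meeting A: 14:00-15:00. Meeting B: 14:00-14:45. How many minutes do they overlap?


45 minutes

Meeting A: 840-900 (in minutes from midnight)
Meeting B: 840-885
Overlap start = max(840, 840) = 840
Overlap end = min(900, 885) = 885
Overlap = max(0, 885 - 840) = 45 min


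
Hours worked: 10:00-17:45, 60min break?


Total time = (17×60+45) - (10×60+0)
= 1065 - 600 = 465 min
Minus break: 465 - 60 = 405 min
= 6h 45m

6h 45m (405 minutes)


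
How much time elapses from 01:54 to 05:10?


End time in minutes: 5×60 + 10 = 310
Start time in minutes: 1×60 + 54 = 114
Difference = 310 - 114 = 196 minutes
= 3 hours 16 minutes

3h 16m


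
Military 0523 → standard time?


Hour: 5
5 < 12 → AM

5:23 AM


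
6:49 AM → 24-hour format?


06:49

Input: 6:49 AM
AM hour stays: 6


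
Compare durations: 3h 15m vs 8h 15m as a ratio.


13:33 (0.39)

Duration 1: 195 minutes
Duration 2: 495 minutes
Ratio = 195:495
GCD = 15
Simplified = 13:33
As a decimal: 13/33 ≈ 0.39


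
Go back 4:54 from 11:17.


06:23

Start: 677 minutes from midnight
Subtract: 294 minutes
Remaining: 677 - 294 = 383
Hours: 6, Minutes: 23


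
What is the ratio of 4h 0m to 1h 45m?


Duration 1: 240 minutes
Duration 2: 105 minutes
Ratio = 240:105
GCD = 15
Simplified = 16:7
As a decimal: 16/7 ≈ 2.29

16:7 (2.29)


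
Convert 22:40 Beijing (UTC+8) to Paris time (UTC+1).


Time difference = UTC+1 - UTC+8 = -7 hours
New hour = (22 -7) mod 24
= 15 mod 24 = 15
Minutes unchanged → 15:40

15:40


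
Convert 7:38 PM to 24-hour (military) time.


19:38

Input: 7:38 PM
PM: 7 + 12 = 19


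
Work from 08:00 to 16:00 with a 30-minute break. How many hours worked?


7h 30m (450 minutes)

Total time = (16×60+0) - (8×60+0)
= 960 - 480 = 480 min
Minus break: 480 - 30 = 450 min
= 7h 30m


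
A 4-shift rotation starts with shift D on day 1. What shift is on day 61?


Shifts: A, B, C, D
Start: D (index 3)
Day 61: (3 + 61 - 1) mod 4
= 63 mod 4
= 3
Index 3 → shift D

Shift D


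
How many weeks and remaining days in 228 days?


32 weeks 4 days

Weeks: 228 ÷ 7 = 32 remainder 4


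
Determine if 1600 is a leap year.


Rules: divisible by 4 AND (not by 100 OR by 400)
1600 ÷ 4 = 400 exactly → divisible by 4
1600 ÷ 100 = 16 exactly → divisible by 100
1600 ÷ 400 = 4 exactly → divisible by 400
Divisible by 400 → leap year

Yes


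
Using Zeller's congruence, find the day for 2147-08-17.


Thursday

Zeller's congruence:
q=17, m=8, k=47, j=21
h = (17 + ⌊13×9/5⌋ + 47 + ⌊47/4⌋ + ⌊21/4⌋ - 2×21) mod 7
= (17 + 23 + 47 + 11 + 5 - 42) mod 7
= 61 mod 7 = 5
h=5 → Thursday


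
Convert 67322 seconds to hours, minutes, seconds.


18h 42m 2s

Hours: 67322 ÷ 3600 = 18 remainder 2522
Minutes: 2522 ÷ 60 = 42 remainder 2
Seconds: 2


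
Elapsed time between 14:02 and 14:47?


0h 45m

End time in minutes: 14×60 + 47 = 887
Start time in minutes: 14×60 + 2 = 842
Difference = 887 - 842 = 45 minutes
= 0 hours 45 minutes


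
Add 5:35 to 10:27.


Start: 627 minutes from midnight
Add: 335 minutes
Total: 962 minutes
Hours: 962 ÷ 60 = 16 remainder 2

16:02


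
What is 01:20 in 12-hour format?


1:20 AM

Hour: 1
1 < 12 → AM


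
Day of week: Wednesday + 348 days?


Monday

Start: Wednesday (index 2)
(2 + 348) mod 7
= 350 mod 7
= 0
Index 0 → Monday


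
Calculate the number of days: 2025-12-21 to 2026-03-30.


From December 21, 2025 to March 30, 2026
Rest of December 2025: 31 - 21 = 10
Full months: January 31, February 2026 28
Days into March 2026: 30
Total = 10 + 31 + 28 + 30 = 99 days

99 days


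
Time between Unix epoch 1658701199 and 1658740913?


Difference = 1658740913 - 1658701199 = 39714 seconds
In hours: 39714 / 3600 ≈ 11.0
In days: 39714 / 86400 ≈ 0.46

39714 seconds (11.0 hours / 0.46 days)


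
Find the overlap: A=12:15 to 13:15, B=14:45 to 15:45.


Meeting A: 735-795 (in minutes from midnight)
Meeting B: 885-945
Overlap start = max(735, 885) = 885
Overlap end = min(795, 945) = 795
Overlap = max(0, 795 - 885) = 0 min

0 minutes


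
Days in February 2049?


28 days

Month: February (month 2)
February: 28 or 29 (leap year)
2049 leap year? No


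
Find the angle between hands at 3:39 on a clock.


124.5°

Hour hand = 3×30 + 39×0.5 = 109.5°
Minute hand = 39×6 = 234°
Difference = |109.5 - 234| = 124.5°


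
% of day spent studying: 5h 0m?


Time: 300 minutes
Day: 1440 minutes
Percentage = (300/1440) × 100 ≈ 20.8%

20.8%


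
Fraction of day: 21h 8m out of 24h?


0.8806 (88.06%)

Total minutes: 21×60 + 8 = 1268
Day = 24×60 = 1440 minutes
Fraction = 1268/1440 ≈ 0.8806
As a percentage: 1268/1440 × 100 ≈ 88.06%


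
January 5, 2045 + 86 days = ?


Start: January 5, 2045
Add 86 days
January 5 → February 1: 31 - 5 + 1 = 27 days (86 - 27 = 59 left)
February 1 → March 1: 28 - 1 + 1 = 28 days (59 - 28 = 31 left)
March 1 → April 1: 31 - 1 + 1 = 31 days (31 - 31 = 0 left)
Land exactly on April 1, 2045

April 1, 2045


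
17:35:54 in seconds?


63354 seconds

Hours: 17 × 3600 = 61200
Minutes: 35 × 60 = 2100
Seconds: 54
Total = 61200 + 2100 + 54 = 63354


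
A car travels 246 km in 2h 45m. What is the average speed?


89.5 km/h

Distance: 246 km
Time: 2h 45m = 165 min = 165/60 = 11/4 hours
Speed = 246 ÷ (11/4) = 246 × 4 / 11 = 984/11 ≈ 89.5 km/h


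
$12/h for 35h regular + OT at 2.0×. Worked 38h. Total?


Regular: 35h × $12 = $420.00
Overtime: 38 - 35 = 3h
OT pay: 3h × $12 × 2.0 = $72.00
Total = $420.00 + $72.00 = $492.00

$492.00


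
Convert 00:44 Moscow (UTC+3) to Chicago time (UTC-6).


15:44 (previous day)

Time difference = UTC-6 - UTC+3 = -9 hours
New hour = (0 -9) mod 24
= -9 mod 24 = 15
Minutes unchanged → 15:44; -9 < 0 → previous day


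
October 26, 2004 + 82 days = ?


January 16, 2005

Start: October 26, 2004
Add 82 days
October 26 → November 1: 31 - 26 + 1 = 6 days (82 - 6 = 76 left)
November 1 → December 1: 30 - 1 + 1 = 30 days (76 - 30 = 46 left)
December 1 → January 1: 31 - 1 + 1 = 31 days (46 - 31 = 15 left)
January 1 + 15 = January 16, 2005


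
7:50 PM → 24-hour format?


Input: 7:50 PM
PM: 7 + 12 = 19

19:50


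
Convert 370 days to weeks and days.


52 weeks 6 days

Weeks: 370 ÷ 7 = 52 remainder 6


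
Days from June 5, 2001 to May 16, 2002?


From June 5, 2001 to May 16, 2002
Rest of June 2001: 30 - 5 = 25
Full months: July 31, August 31, September 30, October 31, November 30, December 31, January 31, February 2002 28, March 31, April 30
Days into May 2002: 16
Total = 25 + 31 + 31 + 30 + 31 + 30 + 31 + 31 + 28 + 31 + 30 + 16 = 345 days

345 days


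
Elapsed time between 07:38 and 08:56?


End time in minutes: 8×60 + 56 = 536
Start time in minutes: 7×60 + 38 = 458
Difference = 536 - 458 = 78 minutes
= 1 hours 18 minutes

1h 18m


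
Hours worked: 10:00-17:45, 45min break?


7h 0m (420 minutes)

Total time = (17×60+45) - (10×60+0)
= 1065 - 600 = 465 min
Minus break: 465 - 45 = 420 min
= 7h 0m


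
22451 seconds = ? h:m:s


Hours: 22451 ÷ 3600 = 6 remainder 851
Minutes: 851 ÷ 60 = 14 remainder 11
Seconds: 11

6h 14m 11s


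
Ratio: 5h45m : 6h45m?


Duration 1: 345 minutes
Duration 2: 405 minutes
Ratio = 345:405
GCD = 15
Simplified = 23:27
As a decimal: 23/27 ≈ 0.85

23:27 (0.85)


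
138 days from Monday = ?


Saturday

Start: Monday (index 0)
(0 + 138) mod 7
= 138 mod 7
= 5
Index 5 → Saturday


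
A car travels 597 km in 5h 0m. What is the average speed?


Distance: 597 km
Time: 5 hours
Speed = 597 / 5 = 119.4 km/h

119.4 km/h


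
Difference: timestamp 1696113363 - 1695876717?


236646 seconds (65.7 hours / 2.74 days)

Difference = 1696113363 - 1695876717 = 236646 seconds
In hours: 236646 / 3600 ≈ 65.7
In days: 236646 / 86400 ≈ 2.74


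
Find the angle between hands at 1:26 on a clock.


Hour hand = 1×30 + 26×0.5 = 43.0°
Minute hand = 26×6 = 156°
Difference = |43.0 - 156| = 113.0°

113.0°


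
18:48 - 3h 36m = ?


Start: 1128 minutes from midnight
Subtract: 216 minutes
Remaining: 1128 - 216 = 912
Hours: 15, Minutes: 12

15:12


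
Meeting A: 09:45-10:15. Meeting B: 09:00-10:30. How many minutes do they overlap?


30 minutes

Meeting A: 585-615 (in minutes from midnight)
Meeting B: 540-630
Overlap start = max(585, 540) = 585
Overlap end = min(615, 630) = 615
Overlap = max(0, 615 - 585) = 30 min


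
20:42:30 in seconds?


74550 seconds

Hours: 20 × 3600 = 72000
Minutes: 42 × 60 = 2520
Seconds: 30
Total = 72000 + 2520 + 30 = 74550


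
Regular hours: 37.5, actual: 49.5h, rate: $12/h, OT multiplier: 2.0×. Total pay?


Regular: 37.5h × $12 = $450.00
Overtime: 49.5 - 37.5 = 12.0h
OT pay: 12.0h × $12 × 2.0 = $288.00
Total = $450.00 + $288.00 = $738.00

$738.00


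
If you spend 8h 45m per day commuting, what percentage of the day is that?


36.5%

Time: 525 minutes
Day: 1440 minutes
Percentage = (525/1440) × 100 ≈ 36.5%


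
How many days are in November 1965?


Month: November (month 11)
November has 30 days

30 days


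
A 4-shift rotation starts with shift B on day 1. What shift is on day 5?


Shifts: A, B, C, D
Start: B (index 1)
Day 5: (1 + 5 - 1) mod 4
= 5 mod 4
= 1
Index 1 → shift B

Shift B


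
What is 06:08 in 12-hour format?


Hour: 6
6 < 12 → AM

6:08 AM


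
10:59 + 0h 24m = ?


11:23

Start: 659 minutes from midnight
Add: 24 minutes
Total: 683 minutes
Hours: 683 ÷ 60 = 11 remainder 23


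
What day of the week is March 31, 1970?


Tuesday

Zeller's congruence:
q=31, m=3, k=70, j=19
h = (31 + ⌊13×4/5⌋ + 70 + ⌊70/4⌋ + ⌊19/4⌋ - 2×19) mod 7
= (31 + 10 + 70 + 17 + 4 - 38) mod 7
= 94 mod 7 = 3
h=3 → Tuesday


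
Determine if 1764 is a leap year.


Yes

Rules: divisible by 4 AND (not by 100 OR by 400)
1764 ÷ 4 = 441 exactly → divisible by 4
1764 ÷ 100 = 17 remainder 64 → not divisible by 100
Divisible by 4 but not by 100 → leap year


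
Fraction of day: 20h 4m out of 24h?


0.8361 (83.61%)

Total minutes: 20×60 + 4 = 1204
Day = 24×60 = 1440 minutes
Fraction = 1204/1440 ≈ 0.8361
As a percentage: 1204/1440 × 100 ≈ 83.61%


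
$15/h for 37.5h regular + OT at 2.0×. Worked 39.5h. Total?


$622.50

Regular: 37.5h × $15 = $562.50
Overtime: 39.5 - 37.5 = 2.0h
OT pay: 2.0h × $15 × 2.0 = $60.00
Total = $562.50 + $60.00 = $622.50


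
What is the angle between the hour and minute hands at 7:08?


166.0°

Hour hand = 7×30 + 8×0.5 = 214.0°
Minute hand = 8×6 = 48°
Difference = |214.0 - 48| = 166.0°


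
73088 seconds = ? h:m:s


Hours: 73088 ÷ 3600 = 20 remainder 1088
Minutes: 1088 ÷ 60 = 18 remainder 8
Seconds: 8

20h 18m 8s


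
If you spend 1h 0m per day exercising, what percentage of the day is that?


4.2%

Time: 60 minutes
Day: 1440 minutes
Percentage = (60/1440) × 100 ≈ 4.2%


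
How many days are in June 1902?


Month: June (month 6)
June has 30 days

30 days


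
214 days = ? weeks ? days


Weeks: 214 ÷ 7 = 30 remainder 4

30 weeks 4 days


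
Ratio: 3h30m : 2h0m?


7:4 (1.75)

Duration 1: 210 minutes
Duration 2: 120 minutes
Ratio = 210:120
GCD = 30
Simplified = 7:4
As a decimal: 7/4 = 1.75


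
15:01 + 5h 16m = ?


20:17

Start: 901 minutes from midnight
Add: 316 minutes
Total: 1217 minutes
Hours: 1217 ÷ 60 = 20 remainder 17


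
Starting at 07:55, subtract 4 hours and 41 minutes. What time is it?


03:14

Start: 475 minutes from midnight
Subtract: 281 minutes
Remaining: 475 - 281 = 194
Hours: 3, Minutes: 14


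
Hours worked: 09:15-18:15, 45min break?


Total time = (18×60+15) - (9×60+15)
= 1095 - 555 = 540 min
Minus break: 540 - 45 = 495 min
= 8h 15m

8h 15m (495 minutes)


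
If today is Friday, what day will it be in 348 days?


Wednesday

Start: Friday (index 4)
(4 + 348) mod 7
= 352 mod 7
= 2
Index 2 → Wednesday


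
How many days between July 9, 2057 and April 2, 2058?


From July 9, 2057 to April 2, 2058
Rest of July 2057: 31 - 9 = 22
Full months: August 31, September 30, October 31, November 30, December 31, January 31, February 2058 28, March 31
Days into April 2058: 2
Total = 22 + 31 + 30 + 31 + 30 + 31 + 31 + 28 + 31 + 2 = 267 days

267 days


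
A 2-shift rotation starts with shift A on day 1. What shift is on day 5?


Shift A

Shifts: A, B
Start: A (index 0)
Day 5: (0 + 5 - 1) mod 2
= 4 mod 2
= 0
Index 0 → shift A


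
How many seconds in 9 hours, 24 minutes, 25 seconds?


Hours: 9 × 3600 = 32400
Minutes: 24 × 60 = 1440
Seconds: 25
Total = 32400 + 1440 + 25 = 33865

33865 seconds


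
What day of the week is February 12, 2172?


Wednesday

Zeller's congruence:
q=12, m=14, k=71, j=21
h = (12 + ⌊13×15/5⌋ + 71 + ⌊71/4⌋ + ⌊21/4⌋ - 2×21) mod 7
= (12 + 39 + 71 + 17 + 5 - 42) mod 7
= 102 mod 7 = 4
h=4 → Wednesday


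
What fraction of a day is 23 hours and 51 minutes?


0.9938 (99.38%)

Total minutes: 23×60 + 51 = 1431
Day = 24×60 = 1440 minutes
Fraction = 1431/1440 ≈ 0.9938
As a percentage: 1431/1440 × 100 ≈ 99.38%


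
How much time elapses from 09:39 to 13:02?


3h 23m

End time in minutes: 13×60 + 2 = 782
Start time in minutes: 9×60 + 39 = 579
Difference = 782 - 579 = 203 minutes
= 3 hours 23 minutes


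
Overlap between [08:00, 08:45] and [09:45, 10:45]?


0 minutes

Meeting A: 480-525 (in minutes from midnight)
Meeting B: 585-645
Overlap start = max(480, 585) = 585
Overlap end = min(525, 645) = 525
Overlap = max(0, 525 - 585) = 0 min


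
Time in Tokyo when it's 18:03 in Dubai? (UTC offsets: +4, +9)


Time difference = UTC+9 - UTC+4 = +5 hours
New hour = (18 + 5) mod 24
= 23 mod 24 = 23
Minutes unchanged → 23:03

23:03


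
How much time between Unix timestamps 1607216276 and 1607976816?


760540 seconds (211.3 hours / 8.80 days)

Difference = 1607976816 - 1607216276 = 760540 seconds
In hours: 760540 / 3600 ≈ 211.3
In days: 760540 / 86400 ≈ 8.80


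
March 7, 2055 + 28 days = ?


April 4, 2055

Start: March 7, 2055
Add 28 days
March 7 → April 1: 31 - 7 + 1 = 25 days (28 - 25 = 3 left)
April 1 + 3 = April 4, 2055


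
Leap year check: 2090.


Rules: divisible by 4 AND (not by 100 OR by 400)
2090 ÷ 4 = 522 remainder 2 → not divisible by 4
Not divisible by 4 → not a leap year

No


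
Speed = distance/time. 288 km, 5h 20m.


Distance: 288 km
Time: 5h 20m = 320 min = 320/60 = 16/3 hours
Speed = 288 ÷ (16/3) = 288 × 3 / 16 = 864/16 = 54.0 km/h

54.0 km/h


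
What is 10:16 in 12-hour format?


Hour: 10
10 < 12 → AM

10:16 AM


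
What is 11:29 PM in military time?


23:29

Input: 11:29 PM
PM: 11 + 12 = 23


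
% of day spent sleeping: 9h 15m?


38.5%

Time: 555 minutes
Day: 1440 minutes
Percentage = (555/1440) × 100 ≈ 38.5%


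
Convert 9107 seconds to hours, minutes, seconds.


Hours: 9107 ÷ 3600 = 2 remainder 1907
Minutes: 1907 ÷ 60 = 31 remainder 47
Seconds: 47

2h 31m 47s


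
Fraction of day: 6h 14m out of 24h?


0.2597 (25.97%)

Total minutes: 6×60 + 14 = 374
Day = 24×60 = 1440 minutes
Fraction = 374/1440 ≈ 0.2597
As a percentage: 374/1440 × 100 ≈ 25.97%


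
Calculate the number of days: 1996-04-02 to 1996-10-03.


From April 2, 1996 to October 3, 1996
Rest of April 1996: 30 - 2 = 28
Full months: May 31, June 30, July 31, August 31, September 30
Days into October 1996: 3
Total = 28 + 31 + 30 + 31 + 31 + 30 + 3 = 184 days

184 days


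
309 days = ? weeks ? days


44 weeks 1 days

Weeks: 309 ÷ 7 = 44 remainder 1


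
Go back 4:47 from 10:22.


Start: 622 minutes from midnight
Subtract: 287 minutes
Remaining: 622 - 287 = 335
Hours: 5, Minutes: 35

05:35


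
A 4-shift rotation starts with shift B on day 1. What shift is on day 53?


Shifts: A, B, C, D
Start: B (index 1)
Day 53: (1 + 53 - 1) mod 4
= 53 mod 4
= 1
Index 1 → shift B

Shift B


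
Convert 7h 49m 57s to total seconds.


28197 seconds

Hours: 7 × 3600 = 25200
Minutes: 49 × 60 = 2940
Seconds: 57
Total = 25200 + 2940 + 57 = 28197


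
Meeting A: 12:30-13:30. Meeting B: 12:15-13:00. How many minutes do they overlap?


30 minutes

Meeting A: 750-810 (in minutes from midnight)
Meeting B: 735-780
Overlap start = max(750, 735) = 750
Overlap end = min(810, 780) = 780
Overlap = max(0, 780 - 750) = 30 min


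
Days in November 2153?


Month: November (month 11)
November has 30 days

30 days


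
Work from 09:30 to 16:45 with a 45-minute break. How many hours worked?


Total time = (16×60+45) - (9×60+30)
= 1005 - 570 = 435 min
Minus break: 435 - 45 = 390 min
= 6h 30m

6h 30m (390 minutes)


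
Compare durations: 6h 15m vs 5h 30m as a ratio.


25:22 (1.14)

Duration 1: 375 minutes
Duration 2: 330 minutes
Ratio = 375:330
GCD = 15
Simplified = 25:22
As a decimal: 25/22 ≈ 1.14


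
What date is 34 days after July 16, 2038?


Start: July 16, 2038
Add 34 days
July 16 → August 1: 31 - 16 + 1 = 16 days (34 - 16 = 18 left)
August 1 + 18 = August 19, 2038

August 19, 2038


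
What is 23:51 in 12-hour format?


Hour: 23
23 - 12 = 11 → PM

11:51 PM


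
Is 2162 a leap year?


Rules: divisible by 4 AND (not by 100 OR by 400)
2162 ÷ 4 = 540 remainder 2 → not divisible by 4
Not divisible by 4 → not a leap year

No


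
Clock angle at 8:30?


Hour hand = 8×30 + 30×0.5 = 255.0°
Minute hand = 30×6 = 180°
Difference = |255.0 - 180| = 75.0°

75.0°


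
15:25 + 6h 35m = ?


Start: 925 minutes from midnight
Add: 395 minutes
Total: 1320 minutes
Hours: 1320 ÷ 60 = 22 remainder 0

22:00


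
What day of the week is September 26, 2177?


Zeller's congruence:
q=26, m=9, k=77, j=21
h = (26 + ⌊13×10/5⌋ + 77 + ⌊77/4⌋ + ⌊21/4⌋ - 2×21) mod 7
= (26 + 26 + 77 + 19 + 5 - 42) mod 7
= 111 mod 7 = 6
h=6 → Friday

Friday


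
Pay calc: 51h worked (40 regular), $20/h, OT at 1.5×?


Regular: 40h × $20 = $800.00
Overtime: 51 - 40 = 11h
OT pay: 11h × $20 × 1.5 = $330.00
Total = $800.00 + $330.00 = $1130.00

$1130.00


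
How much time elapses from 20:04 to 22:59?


2h 55m

End time in minutes: 22×60 + 59 = 1379
Start time in minutes: 20×60 + 4 = 1204
Difference = 1379 - 1204 = 175 minutes
= 2 hours 55 minutes


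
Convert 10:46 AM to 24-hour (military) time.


Input: 10:46 AM
AM hour stays: 10

10:46


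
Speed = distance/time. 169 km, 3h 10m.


53.4 km/h

Distance: 169 km
Time: 3h 10m = 190 min = 190/60 = 19/6 hours
Speed = 169 ÷ (19/6) = 169 × 6 / 19 = 1014/19 ≈ 53.4 km/h


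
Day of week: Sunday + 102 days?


Thursday

Start: Sunday (index 6)
(6 + 102) mod 7
= 108 mod 7
= 3
Index 3 → Thursday


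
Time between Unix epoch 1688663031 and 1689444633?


781602 seconds (217.1 hours / 9.05 days)

Difference = 1689444633 - 1688663031 = 781602 seconds
In hours: 781602 / 3600 ≈ 217.1
In days: 781602 / 86400 ≈ 9.05


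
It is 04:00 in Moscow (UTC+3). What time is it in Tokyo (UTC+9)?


10:00

Time difference = UTC+9 - UTC+3 = +6 hours
New hour = (4 + 6) mod 24
= 10 mod 24 = 10
Minutes unchanged → 10:00


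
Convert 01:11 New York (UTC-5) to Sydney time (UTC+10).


16:11

Time difference = UTC+10 - UTC-5 = +15 hours
New hour = (1 + 15) mod 24
= 16 mod 24 = 16
Minutes unchanged → 16:11


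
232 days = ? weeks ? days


Weeks: 232 ÷ 7 = 33 remainder 1

33 weeks 1 days


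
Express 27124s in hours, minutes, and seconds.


7h 32m 4s

Hours: 27124 ÷ 3600 = 7 remainder 1924
Minutes: 1924 ÷ 60 = 32 remainder 4
Seconds: 4


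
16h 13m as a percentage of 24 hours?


Total minutes: 16×60 + 13 = 973
Day = 24×60 = 1440 minutes
Fraction = 973/1440 ≈ 0.6757
As a percentage: 973/1440 × 100 ≈ 67.57%

0.6757 (67.57%)


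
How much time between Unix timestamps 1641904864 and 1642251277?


Difference = 1642251277 - 1641904864 = 346413 seconds
In hours: 346413 / 3600 ≈ 96.2
In days: 346413 / 86400 ≈ 4.01

346413 seconds (96.2 hours / 4.01 days)


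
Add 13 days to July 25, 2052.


August 7, 2052

Start: July 25, 2052
Add 13 days
July 25 → August 1: 31 - 25 + 1 = 7 days (13 - 7 = 6 left)
August 1 + 6 = August 7, 2052


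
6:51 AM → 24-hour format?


06:51

Input: 6:51 AM
AM hour stays: 6


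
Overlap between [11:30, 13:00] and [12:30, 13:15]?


Meeting A: 690-780 (in minutes from midnight)
Meeting B: 750-795
Overlap start = max(690, 750) = 750
Overlap end = min(780, 795) = 780
Overlap = max(0, 780 - 750) = 30 min

30 minutes


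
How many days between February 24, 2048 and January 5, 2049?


From February 24, 2048 to January 5, 2049
Rest of February 2048: 29 - 24 = 5
Full months: March 31, April 30, May 31, June 30, July 31, August 31, September 30, October 31, November 30, December 31
Days into January 2049: 5
Total = 5 + 31 + 30 + 31 + 30 + 31 + 31 + 30 + 31 + 30 + 31 + 5 = 316 days

316 days


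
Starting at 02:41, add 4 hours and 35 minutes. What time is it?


07:16

Start: 161 minutes from midnight
Add: 275 minutes
Total: 436 minutes
Hours: 436 ÷ 60 = 7 remainder 16


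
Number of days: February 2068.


Month: February (month 2)
February: 28 or 29 (leap year)
2068 leap year? Yes

29 days


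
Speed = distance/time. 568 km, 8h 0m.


71.0 km/h

Distance: 568 km
Time: 8 hours
Speed = 568 / 8 = 71.0 km/h


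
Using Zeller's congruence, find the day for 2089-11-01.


Tuesday

Zeller's congruence:
q=1, m=11, k=89, j=20
h = (1 + ⌊13×12/5⌋ + 89 + ⌊89/4⌋ + ⌊20/4⌋ - 2×20) mod 7
= (1 + 31 + 89 + 22 + 5 - 40) mod 7
= 108 mod 7 = 3
h=3 → Tuesday


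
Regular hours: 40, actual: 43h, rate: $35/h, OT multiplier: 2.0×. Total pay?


$1610.00

Regular: 40h × $35 = $1400.00
Overtime: 43 - 40 = 3h
OT pay: 3h × $35 × 2.0 = $210.00
Total = $1400.00 + $210.00 = $1610.00


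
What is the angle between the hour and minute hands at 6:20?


70.0°

Hour hand = 6×30 + 20×0.5 = 190.0°
Minute hand = 20×6 = 120°
Difference = |190.0 - 120| = 70.0°


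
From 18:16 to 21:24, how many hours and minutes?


End time in minutes: 21×60 + 24 = 1284
Start time in minutes: 18×60 + 16 = 1096
Difference = 1284 - 1096 = 188 minutes
= 3 hours 8 minutes

3h 8m


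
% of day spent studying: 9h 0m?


Time: 540 minutes
Day: 1440 minutes
Percentage = (540/1440) × 100 = 37.5%

37.5%


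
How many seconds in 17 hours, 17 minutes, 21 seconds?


62241 seconds

Hours: 17 × 3600 = 61200
Minutes: 17 × 60 = 1020
Seconds: 21
Total = 61200 + 1020 + 21 = 62241


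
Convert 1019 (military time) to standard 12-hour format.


10:19 AM

Hour: 10
10 < 12 → AM


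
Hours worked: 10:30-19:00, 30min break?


8h 0m (480 minutes)

Total time = (19×60+0) - (10×60+30)
= 1140 - 630 = 510 min
Minus break: 510 - 30 = 480 min
= 8h 0m


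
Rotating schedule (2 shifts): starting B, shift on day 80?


Shifts: A, B
Start: B (index 1)
Day 80: (1 + 80 - 1) mod 2
= 80 mod 2
= 0
Index 0 → shift A

Shift A


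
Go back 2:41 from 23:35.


20:54

Start: 1415 minutes from midnight
Subtract: 161 minutes
Remaining: 1415 - 161 = 1254
Hours: 20, Minutes: 54


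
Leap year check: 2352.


Rules: divisible by 4 AND (not by 100 OR by 400)
2352 ÷ 4 = 588 exactly → divisible by 4
2352 ÷ 100 = 23 remainder 52 → not divisible by 100
Divisible by 4 but not by 100 → leap year

Yes


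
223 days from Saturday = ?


Friday

Start: Saturday (index 5)
(5 + 223) mod 7
= 228 mod 7
= 4
Index 4 → Friday


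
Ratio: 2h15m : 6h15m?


Duration 1: 135 minutes
Duration 2: 375 minutes
Ratio = 135:375
GCD = 15
Simplified = 9:25
As a decimal: 9/25 = 0.36

9:25 (0.36)


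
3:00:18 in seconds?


Hours: 3 × 3600 = 10800
Minutes: 0 × 60 = 0
Seconds: 18
Total = 10800 + 0 + 18 = 10818

10818 seconds


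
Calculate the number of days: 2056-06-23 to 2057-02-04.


From June 23, 2056 to February 4, 2057
Rest of June 2056: 30 - 23 = 7
Full months: July 31, August 31, September 30, October 31, November 30, December 31, January 31
Days into February 2057: 4
Total = 7 + 31 + 31 + 30 + 31 + 30 + 31 + 31 + 4 = 226 days

226 days


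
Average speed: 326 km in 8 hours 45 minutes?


37.3 km/h

Distance: 326 km
Time: 8h 45m = 525 min = 525/60 = 35/4 hours
Speed = 326 ÷ (35/4) = 326 × 4 / 35 = 1304/35 ≈ 37.3 km/h


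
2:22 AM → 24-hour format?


Input: 2:22 AM
AM hour stays: 2

02:22


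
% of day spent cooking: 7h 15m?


Time: 435 minutes
Day: 1440 minutes
Percentage = (435/1440) × 100 ≈ 30.2%

30.2%


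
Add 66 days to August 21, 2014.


October 26, 2014

Start: August 21, 2014
Add 66 days
August 21 → September 1: 31 - 21 + 1 = 11 days (66 - 11 = 55 left)
September 1 → October 1: 30 - 1 + 1 = 30 days (55 - 30 = 25 left)
October 1 + 25 = October 26, 2014


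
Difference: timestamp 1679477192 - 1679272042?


205150 seconds (57.0 hours / 2.37 days)

Difference = 1679477192 - 1679272042 = 205150 seconds
In hours: 205150 / 3600 ≈ 57.0
In days: 205150 / 86400 ≈ 2.37


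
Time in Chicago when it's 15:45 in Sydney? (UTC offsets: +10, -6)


23:45 (previous day)

Time difference = UTC-6 - UTC+10 = -16 hours
New hour = (15 -16) mod 24
= -1 mod 24 = 23
Minutes unchanged → 23:45; -1 < 0 → previous day


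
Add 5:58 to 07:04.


13:02

Start: 424 minutes from midnight
Add: 358 minutes
Total: 782 minutes
Hours: 782 ÷ 60 = 13 remainder 2


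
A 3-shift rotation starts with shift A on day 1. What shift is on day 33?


Shifts: A, B, C
Start: A (index 0)
Day 33: (0 + 33 - 1) mod 3
= 32 mod 3
= 2
Index 2 → shift C

Shift C


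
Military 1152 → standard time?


Hour: 11
11 < 12 → AM

11:52 AM


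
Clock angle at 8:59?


84.5°

Hour hand = 8×30 + 59×0.5 = 269.5°
Minute hand = 59×6 = 354°
Difference = |269.5 - 354| = 84.5°


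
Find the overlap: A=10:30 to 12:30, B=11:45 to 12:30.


Meeting A: 630-750 (in minutes from midnight)
Meeting B: 705-750
Overlap start = max(630, 705) = 705
Overlap end = min(750, 750) = 750
Overlap = max(0, 750 - 705) = 45 min

45 minutes


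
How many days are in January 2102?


31 days

Month: January (month 1)
January has 31 days


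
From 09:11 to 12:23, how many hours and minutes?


3h 12m

End time in minutes: 12×60 + 23 = 743
Start time in minutes: 9×60 + 11 = 551
Difference = 743 - 551 = 192 minutes
= 3 hours 12 minutes


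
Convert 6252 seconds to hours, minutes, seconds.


1h 44m 12s

Hours: 6252 ÷ 3600 = 1 remainder 2652
Minutes: 2652 ÷ 60 = 44 remainder 12
Seconds: 12


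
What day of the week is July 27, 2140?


Wednesday

Zeller's congruence:
q=27, m=7, k=40, j=21
h = (27 + ⌊13×8/5⌋ + 40 + ⌊40/4⌋ + ⌊21/4⌋ - 2×21) mod 7
= (27 + 20 + 40 + 10 + 5 - 42) mod 7
= 60 mod 7 = 4
h=4 → Wednesday


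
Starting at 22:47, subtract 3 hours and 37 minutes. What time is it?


Start: 1367 minutes from midnight
Subtract: 217 minutes
Remaining: 1367 - 217 = 1150
Hours: 19, Minutes: 10

19:10


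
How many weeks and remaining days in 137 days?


19 weeks 4 days

Weeks: 137 ÷ 7 = 19 remainder 4


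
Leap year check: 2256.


Yes

Rules: divisible by 4 AND (not by 100 OR by 400)
2256 ÷ 4 = 564 exactly → divisible by 4
2256 ÷ 100 = 22 remainder 56 → not divisible by 100
Divisible by 4 but not by 100 → leap year


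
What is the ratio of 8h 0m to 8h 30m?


Duration 1: 480 minutes
Duration 2: 510 minutes
Ratio = 480:510
GCD = 30
Simplified = 16:17
As a decimal: 16/17 ≈ 0.94

16:17 (0.94)


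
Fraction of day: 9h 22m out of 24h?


0.3903 (39.03%)

Total minutes: 9×60 + 22 = 562
Day = 24×60 = 1440 minutes
Fraction = 562/1440 ≈ 0.3903
As a percentage: 562/1440 × 100 ≈ 39.03%


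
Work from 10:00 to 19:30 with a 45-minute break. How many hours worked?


8h 45m (525 minutes)

Total time = (19×60+30) - (10×60+0)
= 1170 - 600 = 570 min
Minus break: 570 - 45 = 525 min
= 8h 45m


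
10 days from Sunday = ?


Wednesday

Start: Sunday (index 6)
(6 + 10) mod 7
= 16 mod 7
= 2
Index 2 → Wednesday


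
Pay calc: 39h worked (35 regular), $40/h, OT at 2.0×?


Regular: 35h × $40 = $1400.00
Overtime: 39 - 35 = 4h
OT pay: 4h × $40 × 2.0 = $320.00
Total = $1400.00 + $320.00 = $1720.00

$1720.00


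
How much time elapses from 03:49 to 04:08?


0h 19m

End time in minutes: 4×60 + 8 = 248
Start time in minutes: 3×60 + 49 = 229
Difference = 248 - 229 = 19 minutes
= 0 hours 19 minutes


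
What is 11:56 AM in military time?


Input: 11:56 AM
AM hour stays: 11

11:56


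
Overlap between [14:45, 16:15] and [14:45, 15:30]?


Meeting A: 885-975 (in minutes from midnight)
Meeting B: 885-930
Overlap start = max(885, 885) = 885
Overlap end = min(975, 930) = 930
Overlap = max(0, 930 - 885) = 45 min

45 minutes


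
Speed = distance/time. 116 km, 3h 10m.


36.6 km/h

Distance: 116 km
Time: 3h 10m = 190 min = 190/60 = 19/6 hours
Speed = 116 ÷ (19/6) = 116 × 6 / 19 = 696/19 ≈ 36.6 km/h


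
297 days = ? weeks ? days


Weeks: 297 ÷ 7 = 42 remainder 3

42 weeks 3 days


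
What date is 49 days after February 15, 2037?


April 5, 2037

Start: February 15, 2037
Add 49 days
February 15 → March 1: 28 - 15 + 1 = 14 days (49 - 14 = 35 left)
March 1 → April 1: 31 - 1 + 1 = 31 days (35 - 31 = 4 left)
April 1 + 4 = April 5, 2037


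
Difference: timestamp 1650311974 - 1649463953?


848021 seconds (235.6 hours / 9.82 days)

Difference = 1650311974 - 1649463953 = 848021 seconds
In hours: 848021 / 3600 ≈ 235.6
In days: 848021 / 86400 ≈ 9.82


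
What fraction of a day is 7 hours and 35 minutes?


0.3160 (31.60%)

Total minutes: 7×60 + 35 = 455
Day = 24×60 = 1440 minutes
Fraction = 455/1440 ≈ 0.3160
As a percentage: 455/1440 × 100 ≈ 31.60%


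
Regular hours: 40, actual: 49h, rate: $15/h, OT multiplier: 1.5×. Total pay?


$802.50

Regular: 40h × $15 = $600.00
Overtime: 49 - 40 = 9h
OT pay: 9h × $15 × 1.5 = $202.50
Total = $600.00 + $202.50 = $802.50


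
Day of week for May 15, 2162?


Saturday

Zeller's congruence:
q=15, m=5, k=62, j=21
h = (15 + ⌊13×6/5⌋ + 62 + ⌊62/4⌋ + ⌊21/4⌋ - 2×21) mod 7
= (15 + 15 + 62 + 15 + 5 - 42) mod 7
= 70 mod 7 = 0
h=0 → Saturday


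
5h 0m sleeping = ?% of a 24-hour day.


20.8%

Time: 300 minutes
Day: 1440 minutes
Percentage = (300/1440) × 100 ≈ 20.8%


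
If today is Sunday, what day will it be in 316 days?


Monday

Start: Sunday (index 6)
(6 + 316) mod 7
= 322 mod 7
= 0
Index 0 → Monday


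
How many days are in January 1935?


Month: January (month 1)
January has 31 days

31 days


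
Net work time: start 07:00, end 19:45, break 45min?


12h 0m (720 minutes)

Total time = (19×60+45) - (7×60+0)
= 1185 - 420 = 765 min
Minus break: 765 - 45 = 720 min
= 12h 0m


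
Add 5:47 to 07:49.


Start: 469 minutes from midnight
Add: 347 minutes
Total: 816 minutes
Hours: 816 ÷ 60 = 13 remainder 36

13:36


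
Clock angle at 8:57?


73.5°

Hour hand = 8×30 + 57×0.5 = 268.5°
Minute hand = 57×6 = 342°
Difference = |268.5 - 342| = 73.5°


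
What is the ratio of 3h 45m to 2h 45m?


Duration 1: 225 minutes
Duration 2: 165 minutes
Ratio = 225:165
GCD = 15
Simplified = 15:11
As a decimal: 15/11 ≈ 1.36

15:11 (1.36)


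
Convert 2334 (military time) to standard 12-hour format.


Hour: 23
23 - 12 = 11 → PM

11:34 PM


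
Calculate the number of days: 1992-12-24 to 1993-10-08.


From December 24, 1992 to October 8, 1993
Rest of December 1992: 31 - 24 = 7
Full months: January 31, February 1993 28, March 31, April 30, May 31, June 30, July 31, August 31, September 30
Days into October 1993: 8
Total = 7 + 31 + 28 + 31 + 30 + 31 + 30 + 31 + 31 + 30 + 8 = 288 days

288 days


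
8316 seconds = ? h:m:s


2h 18m 36s

Hours: 8316 ÷ 3600 = 2 remainder 1116
Minutes: 1116 ÷ 60 = 18 remainder 36
Seconds: 36


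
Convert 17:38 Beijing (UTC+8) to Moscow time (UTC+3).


Time difference = UTC+3 - UTC+8 = -5 hours
New hour = (17 -5) mod 24
= 12 mod 24 = 12
Minutes unchanged → 12:38

12:38


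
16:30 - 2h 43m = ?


Start: 990 minutes from midnight
Subtract: 163 minutes
Remaining: 990 - 163 = 827
Hours: 13, Minutes: 47

13:47


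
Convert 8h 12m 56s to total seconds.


Hours: 8 × 3600 = 28800
Minutes: 12 × 60 = 720
Seconds: 56
Total = 28800 + 720 + 56 = 29576

29576 seconds


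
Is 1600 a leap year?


Rules: divisible by 4 AND (not by 100 OR by 400)
1600 ÷ 4 = 400 exactly → divisible by 4
1600 ÷ 100 = 16 exactly → divisible by 100
1600 ÷ 400 = 4 exactly → divisible by 400
Divisible by 400 → leap year

Yes


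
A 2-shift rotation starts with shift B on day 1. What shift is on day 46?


Shifts: A, B
Start: B (index 1)
Day 46: (1 + 46 - 1) mod 2
= 46 mod 2
= 0
Index 0 → shift A

Shift A


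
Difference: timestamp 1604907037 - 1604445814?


Difference = 1604907037 - 1604445814 = 461223 seconds
In hours: 461223 / 3600 ≈ 128.1
In days: 461223 / 86400 ≈ 5.34

461223 seconds (128.1 hours / 5.34 days)


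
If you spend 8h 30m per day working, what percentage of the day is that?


Time: 510 minutes
Day: 1440 minutes
Percentage = (510/1440) × 100 ≈ 35.4%

35.4%


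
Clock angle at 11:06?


Hour hand = 11×30 + 6×0.5 = 333.0°
Minute hand = 6×6 = 36°
Difference = |333.0 - 36| = 297.0°
Since > 180°: 360 - 297.0 = 63.0°

63.0°


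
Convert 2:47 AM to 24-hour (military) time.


Input: 2:47 AM
AM hour stays: 2

02:47


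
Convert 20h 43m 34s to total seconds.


Hours: 20 × 3600 = 72000
Minutes: 43 × 60 = 2580
Seconds: 34
Total = 72000 + 2580 + 34 = 74614

74614 seconds


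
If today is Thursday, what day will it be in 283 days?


Start: Thursday (index 3)
(3 + 283) mod 7
= 286 mod 7
= 6
Index 6 → Sunday

Sunday


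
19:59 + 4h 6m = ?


Start: 1199 minutes from midnight
Add: 246 minutes
Total: 1445 minutes
Hours: 1445 ÷ 60 = 24 remainder 5
24 ≥ 24 → 24 - 24 = 0 (next day)

00:05 (next day)


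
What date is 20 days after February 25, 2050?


March 17, 2050

Start: February 25, 2050
Add 20 days
February 25 → March 1: 28 - 25 + 1 = 4 days (20 - 4 = 16 left)
March 1 + 16 = March 17, 2050


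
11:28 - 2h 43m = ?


08:45

Start: 688 minutes from midnight
Subtract: 163 minutes
Remaining: 688 - 163 = 525
Hours: 8, Minutes: 45


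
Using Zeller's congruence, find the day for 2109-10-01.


Tuesday

Zeller's congruence:
q=1, m=10, k=9, j=21
h = (1 + ⌊13×11/5⌋ + 9 + ⌊9/4⌋ + ⌊21/4⌋ - 2×21) mod 7
= (1 + 28 + 9 + 2 + 5 - 42) mod 7
= 3 mod 7 = 3
h=3 → Tuesday


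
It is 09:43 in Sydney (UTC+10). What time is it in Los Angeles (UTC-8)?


15:43 (previous day)

Time difference = UTC-8 - UTC+10 = -18 hours
New hour = (9 -18) mod 24
= -9 mod 24 = 15
Minutes unchanged → 15:43; -9 < 0 → previous day


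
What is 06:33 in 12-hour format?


Hour: 6
6 < 12 → AM

6:33 AM


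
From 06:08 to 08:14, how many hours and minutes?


2h 6m

End time in minutes: 8×60 + 14 = 494
Start time in minutes: 6×60 + 8 = 368
Difference = 494 - 368 = 126 minutes
= 2 hours 6 minutes


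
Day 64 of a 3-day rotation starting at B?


Shift B

Shifts: A, B, C
Start: B (index 1)
Day 64: (1 + 64 - 1) mod 3
= 64 mod 3
= 1
Index 1 → shift B


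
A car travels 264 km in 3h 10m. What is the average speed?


83.4 km/h

Distance: 264 km
Time: 3h 10m = 190 min = 190/60 = 19/6 hours
Speed = 264 ÷ (19/6) = 264 × 6 / 19 = 1584/19 ≈ 83.4 km/h
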